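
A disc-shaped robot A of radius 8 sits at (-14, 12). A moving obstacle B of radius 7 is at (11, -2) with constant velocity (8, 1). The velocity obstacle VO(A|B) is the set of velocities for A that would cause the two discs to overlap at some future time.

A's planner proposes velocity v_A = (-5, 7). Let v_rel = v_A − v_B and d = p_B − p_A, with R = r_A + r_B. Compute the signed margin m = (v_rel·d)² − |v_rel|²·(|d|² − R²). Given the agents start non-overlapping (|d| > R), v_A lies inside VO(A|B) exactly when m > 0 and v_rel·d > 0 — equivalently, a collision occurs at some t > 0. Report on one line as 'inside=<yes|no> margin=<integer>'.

d = (25, -14),  |d|² = 821;  R = 8+7 = 15,  c = 821−15² = 596
v_rel = (-13, 6),  |v_rel|² = 205;  v_rel·d = (-13)·(25) + (6)·(-14) = -409
205·t² + 818·t + 596 = 0  ⇒  m = (-409)² − 205·596 = 45101
m = 45101 > 0,  v_rel·d = -409 < 0  ⇒  outside

inside=no margin=45101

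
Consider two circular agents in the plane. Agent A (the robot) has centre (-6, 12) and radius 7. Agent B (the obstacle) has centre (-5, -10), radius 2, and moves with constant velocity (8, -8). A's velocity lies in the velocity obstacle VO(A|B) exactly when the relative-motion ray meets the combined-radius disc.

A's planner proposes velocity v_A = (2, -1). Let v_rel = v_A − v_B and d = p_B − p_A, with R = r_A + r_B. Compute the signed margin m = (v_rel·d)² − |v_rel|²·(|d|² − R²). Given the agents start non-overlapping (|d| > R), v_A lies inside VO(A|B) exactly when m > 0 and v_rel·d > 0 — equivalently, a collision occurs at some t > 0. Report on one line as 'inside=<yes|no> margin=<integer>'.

d = (1, -22),  |d|² = 485;  R = 7+2 = 9,  c = 485−9² = 404
v_rel = (-6, 7),  |v_rel|² = 85;  v_rel·d = (-6)·(1) + (7)·(-22) = -160
85·t² + 320·t + 404 = 0  ⇒  m = (-160)² − 85·404 = -8740
m = -8740 < 0,  v_rel·d = -160 < 0  ⇒  outside

inside=no margin=-8740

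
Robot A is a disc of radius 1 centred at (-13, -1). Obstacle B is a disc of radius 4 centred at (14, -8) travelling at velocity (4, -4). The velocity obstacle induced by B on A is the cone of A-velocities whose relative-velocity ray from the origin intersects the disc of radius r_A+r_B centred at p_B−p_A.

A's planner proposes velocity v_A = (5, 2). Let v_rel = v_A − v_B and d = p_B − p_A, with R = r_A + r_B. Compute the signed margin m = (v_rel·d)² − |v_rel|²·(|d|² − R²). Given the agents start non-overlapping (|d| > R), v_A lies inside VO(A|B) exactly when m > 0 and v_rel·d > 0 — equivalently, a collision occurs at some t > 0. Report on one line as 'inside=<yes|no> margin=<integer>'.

d = (27, -7),  |d|² = 778;  R = 1+4 = 5,  c = 778−5² = 753
v_rel = (1, 6),  |v_rel|² = 37;  v_rel·d = (1)·(27) + (6)·(-7) = -15
37·t² + 30·t + 753 = 0  ⇒  m = (-15)² − 37·753 = -27636
m = -27636 < 0,  v_rel·d = -15 < 0  ⇒  outside

inside=no margin=-27636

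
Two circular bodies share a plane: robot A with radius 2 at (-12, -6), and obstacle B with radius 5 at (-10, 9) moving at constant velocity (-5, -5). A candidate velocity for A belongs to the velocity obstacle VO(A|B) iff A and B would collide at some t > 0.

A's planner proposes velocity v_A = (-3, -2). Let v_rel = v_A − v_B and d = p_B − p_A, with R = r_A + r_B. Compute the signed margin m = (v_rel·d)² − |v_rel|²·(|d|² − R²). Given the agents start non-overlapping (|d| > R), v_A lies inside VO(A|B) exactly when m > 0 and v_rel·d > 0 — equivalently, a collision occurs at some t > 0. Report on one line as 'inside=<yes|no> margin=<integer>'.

d = (2, 15),  |d|² = 229;  R = 2+5 = 7,  c = 229−7² = 180
v_rel = (2, 3),  |v_rel|² = 13;  v_rel·d = (2)·(2) + (3)·(15) = 49
13·t² − 98·t + 180 = 0  ⇒  m = 49² − 13·180 = 61
m = 61 > 0,  v_rel·d = 49 > 0  ⇒  inside

inside=yes margin=61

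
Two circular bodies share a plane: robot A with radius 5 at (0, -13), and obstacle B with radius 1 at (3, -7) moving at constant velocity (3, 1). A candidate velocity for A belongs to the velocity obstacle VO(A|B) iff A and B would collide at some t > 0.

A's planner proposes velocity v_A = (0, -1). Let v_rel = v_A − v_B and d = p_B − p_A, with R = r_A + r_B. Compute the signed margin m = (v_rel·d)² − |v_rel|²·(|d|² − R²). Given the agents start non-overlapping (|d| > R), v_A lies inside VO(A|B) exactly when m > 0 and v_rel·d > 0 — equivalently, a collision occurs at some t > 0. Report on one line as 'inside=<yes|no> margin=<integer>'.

d = (3, 6),  |d|² = 45;  R = 5+1 = 6,  c = 45−6² = 9
v_rel = (-3, -2),  |v_rel|² = 13;  v_rel·d = (-3)·(3) + (-2)·(6) = -21
13·t² + 42·t + 9 = 0  ⇒  m = (-21)² − 13·9 = 324
m = 324 > 0,  v_rel·d = -21 < 0  ⇒  outside

inside=no margin=324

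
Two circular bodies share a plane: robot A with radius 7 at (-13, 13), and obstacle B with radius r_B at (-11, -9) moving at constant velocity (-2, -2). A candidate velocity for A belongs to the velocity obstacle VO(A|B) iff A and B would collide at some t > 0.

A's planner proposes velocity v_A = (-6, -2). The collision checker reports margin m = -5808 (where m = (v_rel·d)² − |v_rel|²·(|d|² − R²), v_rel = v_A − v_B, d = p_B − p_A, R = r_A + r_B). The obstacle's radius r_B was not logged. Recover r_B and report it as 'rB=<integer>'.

m = -5808
d = (2, -22);  v_rel = (-4, 0),  |v_rel|² = 16
v_rel×d = (-4)·(-22) − (0)·(2) = 88
since m = R²·16 − 88²:  R² = (7744 + -5808) / 16 = 121
R = √121 = 11  ⇒  r_B = 11 − 7 = 4

rB=4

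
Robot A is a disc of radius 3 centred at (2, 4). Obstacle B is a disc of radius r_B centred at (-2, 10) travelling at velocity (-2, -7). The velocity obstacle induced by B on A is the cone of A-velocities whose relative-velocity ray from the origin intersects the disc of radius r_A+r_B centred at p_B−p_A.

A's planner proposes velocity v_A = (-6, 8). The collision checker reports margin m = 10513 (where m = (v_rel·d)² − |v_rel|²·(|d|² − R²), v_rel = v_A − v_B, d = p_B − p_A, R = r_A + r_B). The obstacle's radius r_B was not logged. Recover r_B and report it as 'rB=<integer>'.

m = 10513
d = (-4, 6);  v_rel = (-4, 15),  |v_rel|² = 241
v_rel×d = (-4)·(6) − (15)·(-4) = 36
since m = R²·241 − 36²:  R² = (1296 + 10513) / 241 = 49
R = √49 = 7  ⇒  r_B = 7 − 3 = 4

rB=4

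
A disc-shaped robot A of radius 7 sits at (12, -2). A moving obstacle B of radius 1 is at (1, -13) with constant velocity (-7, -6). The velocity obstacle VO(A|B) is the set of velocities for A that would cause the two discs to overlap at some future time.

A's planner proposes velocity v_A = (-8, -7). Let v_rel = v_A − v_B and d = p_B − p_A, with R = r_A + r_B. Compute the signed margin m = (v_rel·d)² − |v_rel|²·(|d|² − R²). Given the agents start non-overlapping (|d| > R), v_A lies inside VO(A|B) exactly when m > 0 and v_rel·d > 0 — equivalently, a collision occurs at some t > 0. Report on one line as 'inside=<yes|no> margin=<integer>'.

d = (-11, -11),  |d|² = 242;  R = 7+1 = 8,  c = 242−8² = 178
v_rel = (-1, -1),  |v_rel|² = 2;  v_rel·d = (-1)·(-11) + (-1)·(-11) = 22
2·t² − 44·t + 178 = 0  ⇒  m = 22² − 2·178 = 128
m = 128 > 0,  v_rel·d = 22 > 0  ⇒  inside

inside=yes margin=128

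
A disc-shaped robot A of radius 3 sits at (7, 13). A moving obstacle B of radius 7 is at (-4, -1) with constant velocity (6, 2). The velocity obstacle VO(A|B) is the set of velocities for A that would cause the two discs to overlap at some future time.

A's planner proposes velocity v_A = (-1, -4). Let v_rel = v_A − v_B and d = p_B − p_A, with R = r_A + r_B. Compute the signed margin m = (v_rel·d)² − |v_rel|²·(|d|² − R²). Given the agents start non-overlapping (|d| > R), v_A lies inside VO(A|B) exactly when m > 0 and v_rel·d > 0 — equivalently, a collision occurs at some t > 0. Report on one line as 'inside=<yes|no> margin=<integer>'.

d = (-11, -14),  |d|² = 317;  R = 3+7 = 10,  c = 317−10² = 217
v_rel = (-7, -6),  |v_rel|² = 85;  v_rel·d = (-7)·(-11) + (-6)·(-14) = 161
85·t² − 322·t + 217 = 0  ⇒  m = 161² − 85·217 = 7476
m = 7476 > 0,  v_rel·d = 161 > 0  ⇒  inside

inside=yes margin=7476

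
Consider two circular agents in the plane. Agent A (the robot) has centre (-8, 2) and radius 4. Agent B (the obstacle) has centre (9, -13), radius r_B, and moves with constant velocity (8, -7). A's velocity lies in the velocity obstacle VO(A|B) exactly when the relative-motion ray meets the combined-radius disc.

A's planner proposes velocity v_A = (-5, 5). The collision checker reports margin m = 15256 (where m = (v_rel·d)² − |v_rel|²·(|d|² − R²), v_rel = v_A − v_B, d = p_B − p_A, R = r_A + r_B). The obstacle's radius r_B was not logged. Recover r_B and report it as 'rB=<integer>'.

m = 15256
d = (17, -15);  v_rel = (-13, 12),  |v_rel|² = 313
v_rel×d = (-13)·(-15) − (12)·(17) = -9
since m = R²·313 − (-9)²:  R² = (81 + 15256) / 313 = 49
R = √49 = 7  ⇒  r_B = 7 − 4 = 3

rB=3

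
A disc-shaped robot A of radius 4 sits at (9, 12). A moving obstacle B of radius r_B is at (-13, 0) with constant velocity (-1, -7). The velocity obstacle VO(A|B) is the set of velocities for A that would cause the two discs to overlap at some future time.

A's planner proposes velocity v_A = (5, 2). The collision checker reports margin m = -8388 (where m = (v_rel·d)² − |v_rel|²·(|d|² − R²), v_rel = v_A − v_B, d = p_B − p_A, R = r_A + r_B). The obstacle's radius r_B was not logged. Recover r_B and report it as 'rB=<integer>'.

m = -8388
d = (-22, -12);  v_rel = (6, 9),  |v_rel|² = 117
v_rel×d = (6)·(-12) − (9)·(-22) = 126
since m = R²·117 − 126²:  R² = (15876 + -8388) / 117 = 64
R = √64 = 8  ⇒  r_B = 8 − 4 = 4

rB=4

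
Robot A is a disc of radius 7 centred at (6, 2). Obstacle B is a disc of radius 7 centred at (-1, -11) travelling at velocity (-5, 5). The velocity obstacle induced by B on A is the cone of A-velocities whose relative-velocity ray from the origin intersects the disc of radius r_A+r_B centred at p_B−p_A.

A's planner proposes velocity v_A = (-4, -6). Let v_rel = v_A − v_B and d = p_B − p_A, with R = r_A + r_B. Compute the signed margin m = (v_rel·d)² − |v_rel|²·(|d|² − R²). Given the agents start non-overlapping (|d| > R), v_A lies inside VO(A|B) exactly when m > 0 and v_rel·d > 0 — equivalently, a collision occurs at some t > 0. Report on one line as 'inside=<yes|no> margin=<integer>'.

d = (-7, -13),  |d|² = 218;  R = 7+7 = 14,  c = 218−14² = 22
v_rel = (1, -11),  |v_rel|² = 122;  v_rel·d = (1)·(-7) + (-11)·(-13) = 136
122·t² − 272·t + 22 = 0  ⇒  m = 136² − 122·22 = 15812
m = 15812 > 0,  v_rel·d = 136 > 0  ⇒  inside

inside=yes margin=15812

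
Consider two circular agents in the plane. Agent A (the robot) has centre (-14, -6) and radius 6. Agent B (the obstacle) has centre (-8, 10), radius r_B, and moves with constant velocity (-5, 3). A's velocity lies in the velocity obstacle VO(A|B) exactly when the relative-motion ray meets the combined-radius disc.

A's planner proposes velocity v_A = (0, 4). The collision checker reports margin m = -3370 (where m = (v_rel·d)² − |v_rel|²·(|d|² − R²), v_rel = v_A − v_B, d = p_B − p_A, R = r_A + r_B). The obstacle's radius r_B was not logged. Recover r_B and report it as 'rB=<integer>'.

m = -3370
d = (6, 16);  v_rel = (5, 1),  |v_rel|² = 26
v_rel×d = (5)·(16) − (1)·(6) = 74
since m = R²·26 − 74²:  R² = (5476 + -3370) / 26 = 81
R = √81 = 9  ⇒  r_B = 9 − 6 = 3

rB=3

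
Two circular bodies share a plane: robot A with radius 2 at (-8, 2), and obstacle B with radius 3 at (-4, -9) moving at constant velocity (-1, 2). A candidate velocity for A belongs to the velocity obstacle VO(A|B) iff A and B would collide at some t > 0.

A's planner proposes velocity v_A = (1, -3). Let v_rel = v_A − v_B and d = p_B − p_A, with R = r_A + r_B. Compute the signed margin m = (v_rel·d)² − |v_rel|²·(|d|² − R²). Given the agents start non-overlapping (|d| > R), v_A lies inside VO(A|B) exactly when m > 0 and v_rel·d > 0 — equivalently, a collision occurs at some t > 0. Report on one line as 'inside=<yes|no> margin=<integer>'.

d = (4, -11),  |d|² = 137;  R = 2+3 = 5,  c = 137−5² = 112
v_rel = (2, -5),  |v_rel|² = 29;  v_rel·d = (2)·(4) + (-5)·(-11) = 63
29·t² − 126·t + 112 = 0  ⇒  m = 63² − 29·112 = 721
m = 721 > 0,  v_rel·d = 63 > 0  ⇒  inside

inside=yes margin=721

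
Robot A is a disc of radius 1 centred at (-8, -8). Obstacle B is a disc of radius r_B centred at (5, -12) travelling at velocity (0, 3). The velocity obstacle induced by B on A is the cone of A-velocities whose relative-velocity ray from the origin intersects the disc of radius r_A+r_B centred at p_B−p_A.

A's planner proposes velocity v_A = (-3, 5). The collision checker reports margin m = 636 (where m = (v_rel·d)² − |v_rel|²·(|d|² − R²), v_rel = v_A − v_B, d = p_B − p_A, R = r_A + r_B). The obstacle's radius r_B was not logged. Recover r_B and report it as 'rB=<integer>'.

m = 636
d = (13, -4);  v_rel = (-3, 2),  |v_rel|² = 13
v_rel×d = (-3)·(-4) − (2)·(13) = -14
since m = R²·13 − (-14)²:  R² = (196 + 636) / 13 = 64
R = √64 = 8  ⇒  r_B = 8 − 1 = 7

rB=7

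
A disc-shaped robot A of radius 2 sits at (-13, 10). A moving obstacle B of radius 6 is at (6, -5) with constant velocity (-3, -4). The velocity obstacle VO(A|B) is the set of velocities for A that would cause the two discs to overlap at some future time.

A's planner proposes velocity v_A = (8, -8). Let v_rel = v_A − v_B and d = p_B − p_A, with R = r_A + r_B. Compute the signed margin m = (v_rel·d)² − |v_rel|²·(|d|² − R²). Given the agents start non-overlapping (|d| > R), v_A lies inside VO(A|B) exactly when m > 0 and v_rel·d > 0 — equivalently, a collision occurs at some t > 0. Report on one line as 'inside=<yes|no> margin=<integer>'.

d = (19, -15),  |d|² = 586;  R = 2+6 = 8,  c = 586−8² = 522
v_rel = (11, -4),  |v_rel|² = 137;  v_rel·d = (11)·(19) + (-4)·(-15) = 269
137·t² − 538·t + 522 = 0  ⇒  m = 269² − 137·522 = 847
m = 847 > 0,  v_rel·d = 269 > 0  ⇒  inside

inside=yes margin=847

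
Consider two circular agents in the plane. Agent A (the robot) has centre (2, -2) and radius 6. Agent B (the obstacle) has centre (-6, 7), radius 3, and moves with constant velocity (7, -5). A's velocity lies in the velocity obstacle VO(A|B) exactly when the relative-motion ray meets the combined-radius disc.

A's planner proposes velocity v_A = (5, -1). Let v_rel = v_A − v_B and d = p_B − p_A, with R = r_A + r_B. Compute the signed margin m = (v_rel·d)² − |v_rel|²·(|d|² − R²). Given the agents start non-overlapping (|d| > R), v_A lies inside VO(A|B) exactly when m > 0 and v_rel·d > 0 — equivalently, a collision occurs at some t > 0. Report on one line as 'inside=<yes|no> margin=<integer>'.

d = (-8, 9),  |d|² = 145;  R = 6+3 = 9,  c = 145−9² = 64
v_rel = (-2, 4),  |v_rel|² = 20;  v_rel·d = (-2)·(-8) + (4)·(9) = 52
20·t² − 104·t + 64 = 0  ⇒  m = 52² − 20·64 = 1424
m = 1424 > 0,  v_rel·d = 52 > 0  ⇒  inside

inside=yes margin=1424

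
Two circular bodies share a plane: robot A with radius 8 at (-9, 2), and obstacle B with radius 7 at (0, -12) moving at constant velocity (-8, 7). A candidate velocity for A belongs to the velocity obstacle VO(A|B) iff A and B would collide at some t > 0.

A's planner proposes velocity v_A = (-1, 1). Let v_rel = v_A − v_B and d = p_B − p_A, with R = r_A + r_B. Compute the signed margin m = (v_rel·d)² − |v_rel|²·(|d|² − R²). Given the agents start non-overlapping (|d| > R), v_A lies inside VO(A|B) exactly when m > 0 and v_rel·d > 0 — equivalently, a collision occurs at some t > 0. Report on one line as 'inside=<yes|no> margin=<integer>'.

d = (9, -14),  |d|² = 277;  R = 8+7 = 15,  c = 277−15² = 52
v_rel = (7, -6),  |v_rel|² = 85;  v_rel·d = (7)·(9) + (-6)·(-14) = 147
85·t² − 294·t + 52 = 0  ⇒  m = 147² − 85·52 = 17189
m = 17189 > 0,  v_rel·d = 147 > 0  ⇒  inside

inside=yes margin=17189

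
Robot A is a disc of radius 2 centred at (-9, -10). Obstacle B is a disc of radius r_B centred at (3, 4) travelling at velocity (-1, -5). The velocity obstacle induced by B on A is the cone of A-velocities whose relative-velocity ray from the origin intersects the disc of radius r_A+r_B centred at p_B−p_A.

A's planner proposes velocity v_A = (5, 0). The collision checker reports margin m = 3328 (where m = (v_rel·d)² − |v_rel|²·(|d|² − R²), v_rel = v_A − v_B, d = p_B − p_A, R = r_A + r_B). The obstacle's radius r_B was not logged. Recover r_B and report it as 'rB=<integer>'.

m = 3328
d = (12, 14);  v_rel = (6, 5),  |v_rel|² = 61
v_rel×d = (6)·(14) − (5)·(12) = 24
since m = R²·61 − 24²:  R² = (576 + 3328) / 61 = 64
R = √64 = 8  ⇒  r_B = 8 − 2 = 6

rB=6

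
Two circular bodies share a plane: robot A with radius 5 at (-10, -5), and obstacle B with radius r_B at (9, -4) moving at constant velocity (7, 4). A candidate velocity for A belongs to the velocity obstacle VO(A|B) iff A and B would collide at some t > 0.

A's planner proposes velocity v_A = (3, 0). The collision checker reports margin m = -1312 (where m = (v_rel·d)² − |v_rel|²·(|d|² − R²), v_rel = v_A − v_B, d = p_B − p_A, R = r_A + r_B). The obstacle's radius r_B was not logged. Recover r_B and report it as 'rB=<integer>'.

m = -1312
d = (19, 1);  v_rel = (-4, -4),  |v_rel|² = 32
v_rel×d = (-4)·(1) − (-4)·(19) = 72
since m = R²·32 − 72²:  R² = (5184 + -1312) / 32 = 121
R = √121 = 11  ⇒  r_B = 11 − 5 = 6

rB=6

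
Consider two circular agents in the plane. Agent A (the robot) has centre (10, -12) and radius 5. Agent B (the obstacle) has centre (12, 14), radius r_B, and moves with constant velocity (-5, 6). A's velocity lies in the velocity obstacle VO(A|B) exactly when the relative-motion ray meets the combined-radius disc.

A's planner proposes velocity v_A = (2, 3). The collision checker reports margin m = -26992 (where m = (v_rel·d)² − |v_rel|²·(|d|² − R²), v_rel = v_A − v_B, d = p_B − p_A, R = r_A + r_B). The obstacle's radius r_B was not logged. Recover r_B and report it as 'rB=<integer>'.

m = -26992
d = (2, 26);  v_rel = (7, -3),  |v_rel|² = 58
v_rel×d = (7)·(26) − (-3)·(2) = 188
since m = R²·58 − 188²:  R² = (35344 + -26992) / 58 = 144
R = √144 = 12  ⇒  r_B = 12 − 5 = 7

rB=7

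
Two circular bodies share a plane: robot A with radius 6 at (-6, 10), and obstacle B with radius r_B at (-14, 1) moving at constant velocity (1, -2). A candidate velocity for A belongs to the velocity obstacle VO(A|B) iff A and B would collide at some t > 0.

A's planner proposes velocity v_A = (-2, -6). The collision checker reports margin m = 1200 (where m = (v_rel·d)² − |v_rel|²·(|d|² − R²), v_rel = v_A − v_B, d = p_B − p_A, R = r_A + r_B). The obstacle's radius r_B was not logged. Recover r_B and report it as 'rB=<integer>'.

m = 1200
d = (-8, -9);  v_rel = (-3, -4),  |v_rel|² = 25
v_rel×d = (-3)·(-9) − (-4)·(-8) = -5
since m = R²·25 − (-5)²:  R² = (25 + 1200) / 25 = 49
R = √49 = 7  ⇒  r_B = 7 − 6 = 1

rB=1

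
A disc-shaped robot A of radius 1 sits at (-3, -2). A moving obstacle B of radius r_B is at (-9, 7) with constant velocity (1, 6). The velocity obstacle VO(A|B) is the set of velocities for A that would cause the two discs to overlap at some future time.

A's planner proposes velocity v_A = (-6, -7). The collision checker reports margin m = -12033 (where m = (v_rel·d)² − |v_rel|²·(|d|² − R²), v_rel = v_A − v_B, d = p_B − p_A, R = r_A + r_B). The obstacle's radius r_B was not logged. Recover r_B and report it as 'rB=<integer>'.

m = -12033
d = (-6, 9);  v_rel = (-7, -13),  |v_rel|² = 218
v_rel×d = (-7)·(9) − (-13)·(-6) = -141
since m = R²·218 − (-141)²:  R² = (19881 + -12033) / 218 = 36
R = √36 = 6  ⇒  r_B = 6 − 1 = 5

rB=5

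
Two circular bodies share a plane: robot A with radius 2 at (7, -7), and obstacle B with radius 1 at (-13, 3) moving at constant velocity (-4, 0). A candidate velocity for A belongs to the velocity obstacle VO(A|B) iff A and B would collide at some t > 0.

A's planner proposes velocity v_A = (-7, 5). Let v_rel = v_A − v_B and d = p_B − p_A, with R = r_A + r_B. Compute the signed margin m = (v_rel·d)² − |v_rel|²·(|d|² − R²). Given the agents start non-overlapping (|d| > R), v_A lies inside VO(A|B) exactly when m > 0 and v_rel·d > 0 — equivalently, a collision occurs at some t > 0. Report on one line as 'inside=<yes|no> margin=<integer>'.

d = (-20, 10),  |d|² = 500;  R = 2+1 = 3,  c = 500−3² = 491
v_rel = (-3, 5),  |v_rel|² = 34;  v_rel·d = (-3)·(-20) + (5)·(10) = 110
34·t² − 220·t + 491 = 0  ⇒  m = 110² − 34·491 = -4594
m = -4594 < 0,  v_rel·d = 110 > 0  ⇒  outside

inside=no margin=-4594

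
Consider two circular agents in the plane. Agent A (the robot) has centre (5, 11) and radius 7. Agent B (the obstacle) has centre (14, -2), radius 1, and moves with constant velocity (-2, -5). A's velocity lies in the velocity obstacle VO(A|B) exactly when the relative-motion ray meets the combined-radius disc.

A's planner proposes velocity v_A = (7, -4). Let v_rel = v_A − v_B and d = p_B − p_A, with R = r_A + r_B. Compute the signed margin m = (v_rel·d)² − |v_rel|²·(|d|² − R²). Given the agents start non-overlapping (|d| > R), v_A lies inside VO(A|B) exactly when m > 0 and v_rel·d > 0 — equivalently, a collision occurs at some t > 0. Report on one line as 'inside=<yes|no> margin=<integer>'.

d = (9, -13),  |d|² = 250;  R = 7+1 = 8,  c = 250−8² = 186
v_rel = (9, 1),  |v_rel|² = 82;  v_rel·d = (9)·(9) + (1)·(-13) = 68
82·t² − 136·t + 186 = 0  ⇒  m = 68² − 82·186 = -10628
m = -10628 < 0,  v_rel·d = 68 > 0  ⇒  outside

inside=no margin=-10628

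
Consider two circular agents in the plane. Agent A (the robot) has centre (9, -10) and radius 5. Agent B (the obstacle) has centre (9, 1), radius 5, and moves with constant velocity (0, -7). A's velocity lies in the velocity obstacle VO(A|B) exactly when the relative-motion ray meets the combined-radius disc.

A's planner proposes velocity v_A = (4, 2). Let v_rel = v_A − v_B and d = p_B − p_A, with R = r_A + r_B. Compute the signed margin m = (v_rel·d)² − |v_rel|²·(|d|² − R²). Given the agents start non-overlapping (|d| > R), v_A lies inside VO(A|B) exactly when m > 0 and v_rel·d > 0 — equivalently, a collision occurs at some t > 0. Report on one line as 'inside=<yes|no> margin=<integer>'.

d = (0, 11),  |d|² = 121;  R = 5+5 = 10,  c = 121−10² = 21
v_rel = (4, 9),  |v_rel|² = 97;  v_rel·d = (4)·(0) + (9)·(11) = 99
97·t² − 198·t + 21 = 0  ⇒  m = 99² − 97·21 = 7764
m = 7764 > 0,  v_rel·d = 99 > 0  ⇒  inside

inside=yes margin=7764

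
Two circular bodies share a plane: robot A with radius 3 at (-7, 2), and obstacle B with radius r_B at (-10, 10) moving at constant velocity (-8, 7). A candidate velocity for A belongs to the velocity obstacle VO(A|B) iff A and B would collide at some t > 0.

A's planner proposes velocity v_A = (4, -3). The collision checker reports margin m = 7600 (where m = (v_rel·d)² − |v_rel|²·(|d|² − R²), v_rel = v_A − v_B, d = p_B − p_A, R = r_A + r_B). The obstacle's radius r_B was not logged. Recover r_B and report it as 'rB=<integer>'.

m = 7600
d = (-3, 8);  v_rel = (12, -10),  |v_rel|² = 244
v_rel×d = (12)·(8) − (-10)·(-3) = 66
since m = R²·244 − 66²:  R² = (4356 + 7600) / 244 = 49
R = √49 = 7  ⇒  r_B = 7 − 3 = 4

rB=4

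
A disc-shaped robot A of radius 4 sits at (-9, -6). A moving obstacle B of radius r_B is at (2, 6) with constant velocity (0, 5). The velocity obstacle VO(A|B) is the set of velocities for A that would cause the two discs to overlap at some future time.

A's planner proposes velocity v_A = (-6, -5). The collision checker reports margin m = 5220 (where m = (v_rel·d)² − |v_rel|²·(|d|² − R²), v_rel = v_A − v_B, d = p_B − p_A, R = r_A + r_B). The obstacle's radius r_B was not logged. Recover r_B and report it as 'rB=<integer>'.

m = 5220
d = (11, 12);  v_rel = (-6, -10),  |v_rel|² = 136
v_rel×d = (-6)·(12) − (-10)·(11) = 38
since m = R²·136 − 38²:  R² = (1444 + 5220) / 136 = 49
R = √49 = 7  ⇒  r_B = 7 − 4 = 3

rB=3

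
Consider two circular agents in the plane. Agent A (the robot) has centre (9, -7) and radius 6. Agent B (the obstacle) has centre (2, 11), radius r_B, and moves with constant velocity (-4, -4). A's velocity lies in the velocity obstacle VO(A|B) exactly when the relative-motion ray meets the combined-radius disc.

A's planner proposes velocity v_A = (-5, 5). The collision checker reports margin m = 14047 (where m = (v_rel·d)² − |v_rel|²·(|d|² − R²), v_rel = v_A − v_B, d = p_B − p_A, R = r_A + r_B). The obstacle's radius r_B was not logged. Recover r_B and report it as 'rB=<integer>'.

m = 14047
d = (-7, 18);  v_rel = (-1, 9),  |v_rel|² = 82
v_rel×d = (-1)·(18) − (9)·(-7) = 45
since m = R²·82 − 45²:  R² = (2025 + 14047) / 82 = 196
R = √196 = 14  ⇒  r_B = 14 − 6 = 8

rB=8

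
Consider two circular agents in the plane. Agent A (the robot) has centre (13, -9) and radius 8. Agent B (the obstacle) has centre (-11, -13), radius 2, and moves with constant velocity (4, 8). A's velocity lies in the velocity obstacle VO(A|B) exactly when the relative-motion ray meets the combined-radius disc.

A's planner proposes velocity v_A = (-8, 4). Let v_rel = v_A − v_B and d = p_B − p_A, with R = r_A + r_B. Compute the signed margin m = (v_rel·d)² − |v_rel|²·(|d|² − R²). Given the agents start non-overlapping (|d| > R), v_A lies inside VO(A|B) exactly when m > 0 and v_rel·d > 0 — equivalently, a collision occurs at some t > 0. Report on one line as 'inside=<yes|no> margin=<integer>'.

d = (-24, -4),  |d|² = 592;  R = 8+2 = 10,  c = 592−10² = 492
v_rel = (-12, -4),  |v_rel|² = 160;  v_rel·d = (-12)·(-24) + (-4)·(-4) = 304
160·t² − 608·t + 492 = 0  ⇒  m = 304² − 160·492 = 13696
m = 13696 > 0,  v_rel·d = 304 > 0  ⇒  inside

inside=yes margin=13696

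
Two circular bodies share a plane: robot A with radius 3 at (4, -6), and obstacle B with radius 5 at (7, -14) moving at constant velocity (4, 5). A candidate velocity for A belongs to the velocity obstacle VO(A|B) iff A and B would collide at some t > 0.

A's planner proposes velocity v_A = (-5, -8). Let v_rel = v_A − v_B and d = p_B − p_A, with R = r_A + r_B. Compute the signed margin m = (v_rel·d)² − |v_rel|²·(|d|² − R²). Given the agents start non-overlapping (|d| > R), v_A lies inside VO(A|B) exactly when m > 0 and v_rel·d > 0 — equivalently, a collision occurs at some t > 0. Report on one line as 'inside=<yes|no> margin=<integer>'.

d = (3, -8),  |d|² = 73;  R = 3+5 = 8,  c = 73−8² = 9
v_rel = (-9, -13),  |v_rel|² = 250;  v_rel·d = (-9)·(3) + (-13)·(-8) = 77
250·t² − 154·t + 9 = 0  ⇒  m = 77² − 250·9 = 3679
m = 3679 > 0,  v_rel·d = 77 > 0  ⇒  inside

inside=yes margin=3679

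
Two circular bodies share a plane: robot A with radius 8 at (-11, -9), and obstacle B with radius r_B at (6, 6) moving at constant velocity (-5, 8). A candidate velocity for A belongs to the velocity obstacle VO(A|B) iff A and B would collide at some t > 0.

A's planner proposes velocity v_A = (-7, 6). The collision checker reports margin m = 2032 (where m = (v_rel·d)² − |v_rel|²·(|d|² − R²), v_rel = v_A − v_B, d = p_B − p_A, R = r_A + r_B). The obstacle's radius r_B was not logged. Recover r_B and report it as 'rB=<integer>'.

m = 2032
d = (17, 15);  v_rel = (-2, -2),  |v_rel|² = 8
v_rel×d = (-2)·(15) − (-2)·(17) = 4
since m = R²·8 − 4²:  R² = (16 + 2032) / 8 = 256
R = √256 = 16  ⇒  r_B = 16 − 8 = 8

rB=8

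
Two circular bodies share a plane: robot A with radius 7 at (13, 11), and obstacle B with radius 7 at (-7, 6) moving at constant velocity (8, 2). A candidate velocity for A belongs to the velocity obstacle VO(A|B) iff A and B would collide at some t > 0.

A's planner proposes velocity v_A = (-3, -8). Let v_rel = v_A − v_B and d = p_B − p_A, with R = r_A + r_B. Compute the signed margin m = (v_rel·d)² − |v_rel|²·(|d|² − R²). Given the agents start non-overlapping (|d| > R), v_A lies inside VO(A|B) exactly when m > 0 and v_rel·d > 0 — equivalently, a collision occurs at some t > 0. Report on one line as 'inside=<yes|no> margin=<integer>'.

d = (-20, -5),  |d|² = 425;  R = 7+7 = 14,  c = 425−14² = 229
v_rel = (-11, -10),  |v_rel|² = 221;  v_rel·d = (-11)·(-20) + (-10)·(-5) = 270
221·t² − 540·t + 229 = 0  ⇒  m = 270² − 221·229 = 22291
m = 22291 > 0,  v_rel·d = 270 > 0  ⇒  inside

inside=yes margin=22291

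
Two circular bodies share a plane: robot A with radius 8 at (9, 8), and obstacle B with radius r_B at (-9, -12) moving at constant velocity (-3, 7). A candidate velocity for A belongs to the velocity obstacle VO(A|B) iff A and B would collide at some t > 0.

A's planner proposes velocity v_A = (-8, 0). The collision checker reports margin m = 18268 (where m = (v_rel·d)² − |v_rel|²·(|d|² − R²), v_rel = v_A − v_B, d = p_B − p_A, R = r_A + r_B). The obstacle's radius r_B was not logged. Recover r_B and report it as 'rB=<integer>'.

m = 18268
d = (-18, -20);  v_rel = (-5, -7),  |v_rel|² = 74
v_rel×d = (-5)·(-20) − (-7)·(-18) = -26
since m = R²·74 − (-26)²:  R² = (676 + 18268) / 74 = 256
R = √256 = 16  ⇒  r_B = 16 − 8 = 8

rB=8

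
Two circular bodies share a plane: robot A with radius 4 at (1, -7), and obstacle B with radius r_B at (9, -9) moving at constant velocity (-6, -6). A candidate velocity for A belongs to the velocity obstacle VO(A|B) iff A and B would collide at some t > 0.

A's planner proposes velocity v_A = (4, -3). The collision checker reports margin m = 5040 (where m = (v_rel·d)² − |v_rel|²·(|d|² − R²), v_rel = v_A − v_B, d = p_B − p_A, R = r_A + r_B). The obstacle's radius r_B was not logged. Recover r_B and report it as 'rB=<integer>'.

m = 5040
d = (8, -2);  v_rel = (10, 3),  |v_rel|² = 109
v_rel×d = (10)·(-2) − (3)·(8) = -44
since m = R²·109 − (-44)²:  R² = (1936 + 5040) / 109 = 64
R = √64 = 8  ⇒  r_B = 8 − 4 = 4

rB=4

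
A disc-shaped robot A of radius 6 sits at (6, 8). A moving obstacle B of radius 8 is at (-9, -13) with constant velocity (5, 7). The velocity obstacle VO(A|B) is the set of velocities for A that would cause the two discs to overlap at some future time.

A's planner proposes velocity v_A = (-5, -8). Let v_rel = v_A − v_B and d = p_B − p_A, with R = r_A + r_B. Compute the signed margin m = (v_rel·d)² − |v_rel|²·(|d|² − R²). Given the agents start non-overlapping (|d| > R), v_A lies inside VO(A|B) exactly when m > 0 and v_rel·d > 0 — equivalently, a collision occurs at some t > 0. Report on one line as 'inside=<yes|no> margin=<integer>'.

d = (-15, -21),  |d|² = 666;  R = 6+8 = 14,  c = 666−14² = 470
v_rel = (-10, -15),  |v_rel|² = 325;  v_rel·d = (-10)·(-15) + (-15)·(-21) = 465
325·t² − 930·t + 470 = 0  ⇒  m = 465² − 325·470 = 63475
m = 63475 > 0,  v_rel·d = 465 > 0  ⇒  inside

inside=yes margin=63475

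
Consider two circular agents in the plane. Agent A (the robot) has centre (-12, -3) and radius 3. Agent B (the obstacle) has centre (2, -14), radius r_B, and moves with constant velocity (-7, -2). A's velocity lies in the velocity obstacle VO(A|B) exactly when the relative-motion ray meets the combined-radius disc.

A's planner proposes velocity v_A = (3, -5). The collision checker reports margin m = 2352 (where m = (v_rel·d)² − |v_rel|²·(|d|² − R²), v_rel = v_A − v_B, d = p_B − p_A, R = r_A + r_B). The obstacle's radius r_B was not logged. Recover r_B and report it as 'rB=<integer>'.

m = 2352
d = (14, -11);  v_rel = (10, -3),  |v_rel|² = 109
v_rel×d = (10)·(-11) − (-3)·(14) = -68
since m = R²·109 − (-68)²:  R² = (4624 + 2352) / 109 = 64
R = √64 = 8  ⇒  r_B = 8 − 3 = 5

rB=5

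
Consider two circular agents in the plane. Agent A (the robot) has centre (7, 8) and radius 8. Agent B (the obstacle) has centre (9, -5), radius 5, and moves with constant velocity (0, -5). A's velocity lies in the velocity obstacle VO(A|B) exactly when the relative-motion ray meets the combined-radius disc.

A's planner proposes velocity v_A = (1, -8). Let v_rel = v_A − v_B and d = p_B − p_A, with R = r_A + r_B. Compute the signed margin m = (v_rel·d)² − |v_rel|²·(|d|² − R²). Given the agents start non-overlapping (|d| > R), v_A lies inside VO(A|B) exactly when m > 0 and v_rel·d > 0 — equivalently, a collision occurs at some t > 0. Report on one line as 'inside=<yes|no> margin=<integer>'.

d = (2, -13),  |d|² = 173;  R = 8+5 = 13,  c = 173−13² = 4
v_rel = (1, -3),  |v_rel|² = 10;  v_rel·d = (1)·(2) + (-3)·(-13) = 41
10·t² − 82·t + 4 = 0  ⇒  m = 41² − 10·4 = 1641
m = 1641 > 0,  v_rel·d = 41 > 0  ⇒  inside

inside=yes margin=1641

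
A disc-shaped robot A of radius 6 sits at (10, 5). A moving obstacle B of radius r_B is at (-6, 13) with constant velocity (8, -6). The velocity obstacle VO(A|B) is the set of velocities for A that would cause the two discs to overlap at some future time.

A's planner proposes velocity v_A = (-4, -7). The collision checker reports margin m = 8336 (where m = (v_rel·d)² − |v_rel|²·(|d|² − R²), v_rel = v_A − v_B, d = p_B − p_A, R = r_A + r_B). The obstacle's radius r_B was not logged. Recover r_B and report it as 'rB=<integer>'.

m = 8336
d = (-16, 8);  v_rel = (-12, -1),  |v_rel|² = 145
v_rel×d = (-12)·(8) − (-1)·(-16) = -112
since m = R²·145 − (-112)²:  R² = (12544 + 8336) / 145 = 144
R = √144 = 12  ⇒  r_B = 12 − 6 = 6

rB=6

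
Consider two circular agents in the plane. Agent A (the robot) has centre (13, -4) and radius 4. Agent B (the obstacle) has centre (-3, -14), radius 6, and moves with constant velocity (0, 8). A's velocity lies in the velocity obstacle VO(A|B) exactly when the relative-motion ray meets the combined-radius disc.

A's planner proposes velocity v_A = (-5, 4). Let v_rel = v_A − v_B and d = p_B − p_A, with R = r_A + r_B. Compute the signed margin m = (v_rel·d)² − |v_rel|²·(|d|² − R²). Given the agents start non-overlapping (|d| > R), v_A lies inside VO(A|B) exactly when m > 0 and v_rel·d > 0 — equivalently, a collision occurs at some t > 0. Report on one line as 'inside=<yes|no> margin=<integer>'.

d = (-16, -10),  |d|² = 356;  R = 4+6 = 10,  c = 356−10² = 256
v_rel = (-5, -4),  |v_rel|² = 41;  v_rel·d = (-5)·(-16) + (-4)·(-10) = 120
41·t² − 240·t + 256 = 0  ⇒  m = 120² − 41·256 = 3904
m = 3904 > 0,  v_rel·d = 120 > 0  ⇒  inside

inside=yes margin=3904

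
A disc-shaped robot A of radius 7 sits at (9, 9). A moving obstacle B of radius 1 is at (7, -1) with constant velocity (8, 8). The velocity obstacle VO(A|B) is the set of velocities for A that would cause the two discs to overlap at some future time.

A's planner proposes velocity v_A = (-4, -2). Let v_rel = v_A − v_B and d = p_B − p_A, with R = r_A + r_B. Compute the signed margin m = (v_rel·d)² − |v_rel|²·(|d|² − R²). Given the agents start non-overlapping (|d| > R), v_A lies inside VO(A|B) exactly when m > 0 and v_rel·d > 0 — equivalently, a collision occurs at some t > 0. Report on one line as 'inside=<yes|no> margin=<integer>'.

d = (-2, -10),  |d|² = 104;  R = 7+1 = 8,  c = 104−8² = 40
v_rel = (-12, -10),  |v_rel|² = 244;  v_rel·d = (-12)·(-2) + (-10)·(-10) = 124
244·t² − 248·t + 40 = 0  ⇒  m = 124² − 244·40 = 5616
m = 5616 > 0,  v_rel·d = 124 > 0  ⇒  inside

inside=yes margin=5616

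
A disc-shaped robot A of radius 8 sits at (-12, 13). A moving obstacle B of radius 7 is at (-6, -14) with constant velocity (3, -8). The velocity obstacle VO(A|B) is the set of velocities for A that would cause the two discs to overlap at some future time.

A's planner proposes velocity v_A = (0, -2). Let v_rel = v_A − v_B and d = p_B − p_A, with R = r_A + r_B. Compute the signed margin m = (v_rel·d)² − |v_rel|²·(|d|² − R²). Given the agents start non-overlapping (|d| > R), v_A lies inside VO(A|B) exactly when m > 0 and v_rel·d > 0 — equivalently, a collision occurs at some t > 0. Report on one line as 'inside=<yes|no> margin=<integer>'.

d = (6, -27),  |d|² = 765;  R = 8+7 = 15,  c = 765−15² = 540
v_rel = (-3, 6),  |v_rel|² = 45;  v_rel·d = (-3)·(6) + (6)·(-27) = -180
45·t² + 360·t + 540 = 0  ⇒  m = (-180)² − 45·540 = 8100
m = 8100 > 0,  v_rel·d = -180 < 0  ⇒  outside

inside=no margin=8100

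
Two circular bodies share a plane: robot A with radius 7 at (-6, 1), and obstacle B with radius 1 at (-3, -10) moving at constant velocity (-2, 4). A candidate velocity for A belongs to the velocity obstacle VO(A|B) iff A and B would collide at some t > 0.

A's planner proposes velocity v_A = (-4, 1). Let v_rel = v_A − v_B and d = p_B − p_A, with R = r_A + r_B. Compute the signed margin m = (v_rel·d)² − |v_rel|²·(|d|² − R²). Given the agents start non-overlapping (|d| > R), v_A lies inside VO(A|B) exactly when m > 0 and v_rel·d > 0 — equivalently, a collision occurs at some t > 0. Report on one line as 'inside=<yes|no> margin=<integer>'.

d = (3, -11),  |d|² = 130;  R = 7+1 = 8,  c = 130−8² = 66
v_rel = (-2, -3),  |v_rel|² = 13;  v_rel·d = (-2)·(3) + (-3)·(-11) = 27
13·t² − 54·t + 66 = 0  ⇒  m = 27² − 13·66 = -129
m = -129 < 0,  v_rel·d = 27 > 0  ⇒  outside

inside=no margin=-129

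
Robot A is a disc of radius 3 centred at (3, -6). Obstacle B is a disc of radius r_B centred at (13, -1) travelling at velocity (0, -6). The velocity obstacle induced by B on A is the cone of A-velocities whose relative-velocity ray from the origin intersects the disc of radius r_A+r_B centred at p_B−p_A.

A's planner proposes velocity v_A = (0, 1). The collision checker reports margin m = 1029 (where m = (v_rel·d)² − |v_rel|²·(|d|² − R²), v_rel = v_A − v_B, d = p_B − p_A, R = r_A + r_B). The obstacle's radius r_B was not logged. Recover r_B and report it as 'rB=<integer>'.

m = 1029
d = (10, 5);  v_rel = (0, 7),  |v_rel|² = 49
v_rel×d = (0)·(5) − (7)·(10) = -70
since m = R²·49 − (-70)²:  R² = (4900 + 1029) / 49 = 121
R = √121 = 11  ⇒  r_B = 11 − 3 = 8

rB=8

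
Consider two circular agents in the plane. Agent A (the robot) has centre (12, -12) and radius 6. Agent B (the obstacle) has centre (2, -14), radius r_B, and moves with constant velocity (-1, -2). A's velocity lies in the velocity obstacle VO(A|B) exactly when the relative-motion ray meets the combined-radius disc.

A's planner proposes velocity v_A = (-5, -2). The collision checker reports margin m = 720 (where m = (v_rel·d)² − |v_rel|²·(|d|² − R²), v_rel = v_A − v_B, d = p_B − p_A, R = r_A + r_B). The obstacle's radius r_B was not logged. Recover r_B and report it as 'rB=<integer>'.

m = 720
d = (-10, -2);  v_rel = (-4, 0),  |v_rel|² = 16
v_rel×d = (-4)·(-2) − (0)·(-10) = 8
since m = R²·16 − 8²:  R² = (64 + 720) / 16 = 49
R = √49 = 7  ⇒  r_B = 7 − 6 = 1

rB=1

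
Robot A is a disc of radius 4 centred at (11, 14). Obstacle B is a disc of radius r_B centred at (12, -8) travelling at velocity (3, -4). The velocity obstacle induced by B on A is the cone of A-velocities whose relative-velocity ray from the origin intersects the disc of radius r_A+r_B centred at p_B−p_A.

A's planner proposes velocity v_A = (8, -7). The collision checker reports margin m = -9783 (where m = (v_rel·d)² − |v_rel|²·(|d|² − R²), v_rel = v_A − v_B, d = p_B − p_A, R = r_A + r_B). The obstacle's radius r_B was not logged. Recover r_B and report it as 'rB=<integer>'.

m = -9783
d = (1, -22);  v_rel = (5, -3),  |v_rel|² = 34
v_rel×d = (5)·(-22) − (-3)·(1) = -107
since m = R²·34 − (-107)²:  R² = (11449 + -9783) / 34 = 49
R = √49 = 7  ⇒  r_B = 7 − 4 = 3

rB=3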